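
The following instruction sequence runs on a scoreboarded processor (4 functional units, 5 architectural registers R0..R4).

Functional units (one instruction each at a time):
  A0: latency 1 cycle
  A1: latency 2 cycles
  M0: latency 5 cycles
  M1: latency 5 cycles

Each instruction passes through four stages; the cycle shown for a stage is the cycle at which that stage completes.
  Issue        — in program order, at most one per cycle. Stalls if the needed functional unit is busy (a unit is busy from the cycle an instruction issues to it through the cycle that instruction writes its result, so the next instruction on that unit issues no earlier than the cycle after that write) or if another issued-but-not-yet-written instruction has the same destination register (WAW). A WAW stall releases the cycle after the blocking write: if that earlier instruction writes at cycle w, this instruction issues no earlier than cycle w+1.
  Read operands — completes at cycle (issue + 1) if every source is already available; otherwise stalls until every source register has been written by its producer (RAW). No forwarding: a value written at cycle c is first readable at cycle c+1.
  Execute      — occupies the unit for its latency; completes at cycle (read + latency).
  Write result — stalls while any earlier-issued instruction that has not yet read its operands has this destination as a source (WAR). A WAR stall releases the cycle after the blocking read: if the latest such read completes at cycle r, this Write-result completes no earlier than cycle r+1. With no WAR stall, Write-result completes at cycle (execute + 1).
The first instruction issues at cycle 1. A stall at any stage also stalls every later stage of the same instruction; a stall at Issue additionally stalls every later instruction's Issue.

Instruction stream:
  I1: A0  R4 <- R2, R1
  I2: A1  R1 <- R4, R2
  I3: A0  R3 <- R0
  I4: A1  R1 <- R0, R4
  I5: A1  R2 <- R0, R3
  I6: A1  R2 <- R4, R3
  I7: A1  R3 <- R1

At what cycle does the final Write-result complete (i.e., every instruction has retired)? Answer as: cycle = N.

I1 -> (1, 2, 3, 4)
I2 -> (2, 5, 7, 8)  // RAW R4: wait I1 write@4
I3 -> (5, 6, 7, 8)  // struct: A0 busy until I1 writes@4
I4 -> (9, 10, 12, 13)  // struct: A1 busy until I2 writes@8
I5 -> (14, 15, 17, 18)  // struct: A1 busy until I4 writes@13
I6 -> (19, 20, 22, 23)  // struct: A1 busy until I5 writes@18
I7 -> (24, 25, 27, 28)  // struct: A1 busy until I6 writes@23

cycle = 28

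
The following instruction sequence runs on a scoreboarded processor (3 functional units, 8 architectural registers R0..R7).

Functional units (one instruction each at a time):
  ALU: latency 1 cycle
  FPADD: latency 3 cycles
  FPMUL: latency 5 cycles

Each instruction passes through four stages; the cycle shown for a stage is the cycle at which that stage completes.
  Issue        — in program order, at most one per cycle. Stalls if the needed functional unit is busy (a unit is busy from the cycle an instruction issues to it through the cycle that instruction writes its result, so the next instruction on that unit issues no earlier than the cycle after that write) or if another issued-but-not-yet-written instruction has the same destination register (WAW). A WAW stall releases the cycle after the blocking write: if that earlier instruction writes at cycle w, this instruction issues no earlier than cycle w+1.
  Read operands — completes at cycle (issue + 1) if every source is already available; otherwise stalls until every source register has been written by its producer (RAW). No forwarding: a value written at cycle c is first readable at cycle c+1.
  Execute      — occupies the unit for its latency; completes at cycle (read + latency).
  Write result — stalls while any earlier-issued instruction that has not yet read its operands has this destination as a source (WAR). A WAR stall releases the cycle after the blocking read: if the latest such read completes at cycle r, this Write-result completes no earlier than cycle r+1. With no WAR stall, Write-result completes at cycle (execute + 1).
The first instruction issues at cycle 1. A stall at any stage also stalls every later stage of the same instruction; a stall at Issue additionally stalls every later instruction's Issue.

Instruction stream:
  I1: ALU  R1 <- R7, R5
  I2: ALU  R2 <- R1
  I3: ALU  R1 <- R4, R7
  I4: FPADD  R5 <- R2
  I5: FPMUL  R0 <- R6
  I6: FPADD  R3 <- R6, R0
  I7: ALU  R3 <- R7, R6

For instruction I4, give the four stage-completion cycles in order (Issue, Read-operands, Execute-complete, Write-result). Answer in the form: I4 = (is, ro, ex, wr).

I4 = (10, 11, 14, 15)

cycle 1: I1 issues→ALU
cycle 2: I1 reads
cycle 3: I1 exec-done
cycle 4: I1 writes R1
cycle 5: I2 issues→ALU
cycle 6: I2 reads
cycle 7: I2 exec-done
cycle 8: I2 writes R2
cycle 9: I3 issues→ALU
cycle 10: I3 reads; I4 issues→FPADD
cycle 11: I3 exec-done; I4 reads; I5 issues→FPMUL
cycle 12: I3 writes R1; I5 reads
cycle 14: I4 exec-done
cycle 15: I4 writes R5
cycle 16: I6 issues→FPADD
cycle 17: I5 exec-done
cycle 18: I5 writes R0
cycle 19: I6 reads
cycle 22: I6 exec-done
cycle 23: I6 writes R3
cycle 24: I7 issues→ALU
cycle 25: I7 reads
cycle 26: I7 exec-done
cycle 27: I7 writes R3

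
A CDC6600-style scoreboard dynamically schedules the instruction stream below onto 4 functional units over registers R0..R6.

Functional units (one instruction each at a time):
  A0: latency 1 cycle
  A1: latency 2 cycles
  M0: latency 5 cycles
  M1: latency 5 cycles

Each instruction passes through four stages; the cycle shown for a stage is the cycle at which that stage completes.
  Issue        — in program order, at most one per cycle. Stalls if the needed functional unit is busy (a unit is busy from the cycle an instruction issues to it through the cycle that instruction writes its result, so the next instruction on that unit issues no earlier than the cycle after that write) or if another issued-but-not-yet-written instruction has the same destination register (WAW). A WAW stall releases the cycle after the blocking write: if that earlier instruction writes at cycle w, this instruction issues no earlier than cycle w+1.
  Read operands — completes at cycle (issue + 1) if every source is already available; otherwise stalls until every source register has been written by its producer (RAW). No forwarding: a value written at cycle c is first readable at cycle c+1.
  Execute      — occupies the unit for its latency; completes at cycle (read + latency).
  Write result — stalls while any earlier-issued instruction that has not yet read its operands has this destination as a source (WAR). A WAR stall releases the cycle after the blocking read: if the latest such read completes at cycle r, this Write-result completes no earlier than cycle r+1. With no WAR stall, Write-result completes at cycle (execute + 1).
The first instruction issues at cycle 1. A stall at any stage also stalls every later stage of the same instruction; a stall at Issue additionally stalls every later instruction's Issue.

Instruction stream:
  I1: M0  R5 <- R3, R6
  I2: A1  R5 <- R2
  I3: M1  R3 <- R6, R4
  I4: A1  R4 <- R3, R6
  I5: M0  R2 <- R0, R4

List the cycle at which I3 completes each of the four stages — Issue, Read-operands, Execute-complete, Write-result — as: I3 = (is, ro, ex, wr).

cycle 1: I1 issues→M0
cycle 2: I1 reads
cycle 7: I1 exec-done
cycle 8: I1 writes R5
cycle 9: I2 issues→A1
cycle 10: I2 reads, I3 issues→M1
cycle 11: I3 reads
cycle 12: I2 exec-done
cycle 13: I2 writes R5
cycle 14: I4 issues→A1
cycle 15: I5 issues→M0
cycle 16: I3 exec-done
cycle 17: I3 writes R3
cycle 18: I4 reads
cycle 20: I4 exec-done
cycle 21: I4 writes R4
cycle 22: I5 reads
cycle 27: I5 exec-done
cycle 28: I5 writes R2

I3 = (10, 11, 16, 17)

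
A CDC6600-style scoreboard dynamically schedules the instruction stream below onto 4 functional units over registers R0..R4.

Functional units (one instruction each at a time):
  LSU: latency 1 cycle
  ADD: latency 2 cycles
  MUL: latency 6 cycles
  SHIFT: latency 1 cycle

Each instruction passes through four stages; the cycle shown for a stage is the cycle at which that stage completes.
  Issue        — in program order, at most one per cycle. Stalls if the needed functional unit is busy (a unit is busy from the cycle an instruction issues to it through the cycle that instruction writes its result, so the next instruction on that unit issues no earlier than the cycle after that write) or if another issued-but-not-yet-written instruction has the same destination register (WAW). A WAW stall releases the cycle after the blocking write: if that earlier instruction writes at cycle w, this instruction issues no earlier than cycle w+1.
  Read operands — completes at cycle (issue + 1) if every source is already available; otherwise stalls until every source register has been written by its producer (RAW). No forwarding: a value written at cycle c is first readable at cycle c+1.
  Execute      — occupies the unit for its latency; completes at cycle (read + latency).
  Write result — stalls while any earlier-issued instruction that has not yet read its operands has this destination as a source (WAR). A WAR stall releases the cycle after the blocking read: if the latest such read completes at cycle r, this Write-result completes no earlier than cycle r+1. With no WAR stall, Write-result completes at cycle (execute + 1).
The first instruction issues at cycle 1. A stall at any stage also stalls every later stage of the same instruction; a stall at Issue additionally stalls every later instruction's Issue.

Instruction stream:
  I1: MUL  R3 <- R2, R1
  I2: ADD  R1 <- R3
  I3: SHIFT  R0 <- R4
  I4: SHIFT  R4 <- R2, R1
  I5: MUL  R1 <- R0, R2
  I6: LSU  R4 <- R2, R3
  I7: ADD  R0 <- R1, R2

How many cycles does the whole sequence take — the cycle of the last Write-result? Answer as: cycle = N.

[1] I1→MUL
[2] I1 RO, I2→ADD
[3] I3→SHIFT
[4] I3 RO
[5] I3 EX
[6] I3 WR R0
[7] I4→SHIFT
[8] I1 EX
[9] I1 WR R3
[10] I2 RO
[12] I2 EX
[13] I2 WR R1
[14] I4 RO, I5→MUL
[15] I4 EX, I5 RO
[16] I4 WR R4
[17] I6→LSU
[18] I6 RO, I7→ADD
[19] I6 EX
[20] I6 WR R4
[21] I5 EX
[22] I5 WR R1
[23] I7 RO
[25] I7 EX
[26] I7 WR R0

cycle = 26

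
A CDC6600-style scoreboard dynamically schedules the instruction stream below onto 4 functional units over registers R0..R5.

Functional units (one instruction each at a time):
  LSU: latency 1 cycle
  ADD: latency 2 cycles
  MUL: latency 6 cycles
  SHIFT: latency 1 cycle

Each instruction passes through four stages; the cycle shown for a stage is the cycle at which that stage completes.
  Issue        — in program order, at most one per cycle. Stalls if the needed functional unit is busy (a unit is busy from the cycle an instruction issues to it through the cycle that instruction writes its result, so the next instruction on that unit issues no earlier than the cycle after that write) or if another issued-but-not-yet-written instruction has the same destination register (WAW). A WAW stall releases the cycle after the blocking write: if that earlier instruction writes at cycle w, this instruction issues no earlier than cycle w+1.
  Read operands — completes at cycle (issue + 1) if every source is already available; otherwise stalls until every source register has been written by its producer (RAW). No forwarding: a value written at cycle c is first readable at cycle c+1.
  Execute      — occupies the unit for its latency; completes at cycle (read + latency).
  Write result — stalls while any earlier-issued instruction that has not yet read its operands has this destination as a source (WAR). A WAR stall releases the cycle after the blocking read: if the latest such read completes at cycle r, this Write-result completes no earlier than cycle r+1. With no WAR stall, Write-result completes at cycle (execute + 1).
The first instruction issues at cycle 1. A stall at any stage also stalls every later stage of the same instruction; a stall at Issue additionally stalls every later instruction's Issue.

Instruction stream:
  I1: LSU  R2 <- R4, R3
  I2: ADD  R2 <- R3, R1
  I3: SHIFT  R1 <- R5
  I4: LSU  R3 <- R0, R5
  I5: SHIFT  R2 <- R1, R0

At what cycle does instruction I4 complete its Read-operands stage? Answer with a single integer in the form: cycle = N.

c1: I1→LSU
c2: I1 RO
c3: I1 EX
c4: I1 WR R2
c5: I2→ADD
c6: I2 RO; I3→SHIFT
c7: I3 RO; I4→LSU
c8: I2 EX; I3 EX; I4 RO
c9: I2 WR R2; I3 WR R1; I4 EX
c10: I4 WR R3; I5→SHIFT
c11: I5 RO
c12: I5 EX
c13: I5 WR R2

cycle = 8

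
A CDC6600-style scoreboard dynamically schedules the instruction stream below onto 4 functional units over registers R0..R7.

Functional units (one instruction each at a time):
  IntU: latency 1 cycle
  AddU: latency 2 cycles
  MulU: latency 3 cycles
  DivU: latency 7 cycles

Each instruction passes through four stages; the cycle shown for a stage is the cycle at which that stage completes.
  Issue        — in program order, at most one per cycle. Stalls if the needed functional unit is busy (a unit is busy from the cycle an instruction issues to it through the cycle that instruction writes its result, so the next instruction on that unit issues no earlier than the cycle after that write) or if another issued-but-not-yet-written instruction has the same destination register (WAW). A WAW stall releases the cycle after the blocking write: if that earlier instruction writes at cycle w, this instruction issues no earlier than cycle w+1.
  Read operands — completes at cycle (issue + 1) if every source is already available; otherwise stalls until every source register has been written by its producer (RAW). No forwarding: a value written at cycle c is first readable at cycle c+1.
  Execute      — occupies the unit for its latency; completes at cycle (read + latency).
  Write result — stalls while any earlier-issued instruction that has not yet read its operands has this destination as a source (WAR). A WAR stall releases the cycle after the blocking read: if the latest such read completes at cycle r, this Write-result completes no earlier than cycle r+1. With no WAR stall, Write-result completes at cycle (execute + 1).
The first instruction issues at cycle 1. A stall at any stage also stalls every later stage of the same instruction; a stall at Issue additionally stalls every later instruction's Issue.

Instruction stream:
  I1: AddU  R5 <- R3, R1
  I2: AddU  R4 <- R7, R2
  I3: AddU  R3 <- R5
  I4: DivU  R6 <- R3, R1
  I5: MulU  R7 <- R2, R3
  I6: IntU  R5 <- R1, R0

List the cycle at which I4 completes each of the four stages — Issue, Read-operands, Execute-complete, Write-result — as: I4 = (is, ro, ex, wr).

I4 = (12, 16, 23, 24)

t=1  I1 dispatched to AddU
t=2  I1 operands ready
t=4  I1 complete
t=5  R5←I1
t=6  I2 dispatched to AddU
t=7  I2 operands ready
t=9  I2 complete
t=10  R4←I2
t=11  I3 dispatched to AddU
t=12  I3 operands ready · I4 dispatched to DivU
t=13  I5 dispatched to MulU
t=14  I3 complete · I6 dispatched to IntU
t=15  R3←I3 · I6 operands ready
t=16  I4 operands ready · I5 operands ready · I6 complete
t=17  R5←I6
t=19  I5 complete
t=20  R7←I5
t=23  I4 complete
t=24  R6←I4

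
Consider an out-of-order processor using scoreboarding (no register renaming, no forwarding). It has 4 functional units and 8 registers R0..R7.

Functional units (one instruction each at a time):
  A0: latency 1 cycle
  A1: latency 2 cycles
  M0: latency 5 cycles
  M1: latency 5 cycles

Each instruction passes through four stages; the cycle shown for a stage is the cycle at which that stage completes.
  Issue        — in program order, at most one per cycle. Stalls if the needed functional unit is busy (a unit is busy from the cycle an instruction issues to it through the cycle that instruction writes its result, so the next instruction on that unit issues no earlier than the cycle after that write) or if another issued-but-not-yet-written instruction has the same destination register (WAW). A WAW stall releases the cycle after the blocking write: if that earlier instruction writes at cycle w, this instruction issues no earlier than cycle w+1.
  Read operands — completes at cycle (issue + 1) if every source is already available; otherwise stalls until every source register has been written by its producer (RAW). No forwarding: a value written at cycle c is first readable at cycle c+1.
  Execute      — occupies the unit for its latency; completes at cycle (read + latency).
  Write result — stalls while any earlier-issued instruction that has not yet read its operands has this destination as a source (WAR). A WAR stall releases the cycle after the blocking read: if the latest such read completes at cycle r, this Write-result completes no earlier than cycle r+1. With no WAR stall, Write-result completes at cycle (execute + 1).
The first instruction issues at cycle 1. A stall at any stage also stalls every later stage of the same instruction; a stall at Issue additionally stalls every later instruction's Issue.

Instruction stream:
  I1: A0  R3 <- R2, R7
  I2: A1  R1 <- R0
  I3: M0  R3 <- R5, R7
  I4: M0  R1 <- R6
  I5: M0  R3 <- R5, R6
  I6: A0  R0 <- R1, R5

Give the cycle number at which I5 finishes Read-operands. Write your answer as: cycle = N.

cycle = 22

cycle 1: I1→A0
cycle 2: I1 RO; I2→A1
cycle 3: I1 EX; I2 RO
cycle 4: I1 WR R3
cycle 5: I2 EX; I3→M0
cycle 6: I2 WR R1; I3 RO
cycle 11: I3 EX
cycle 12: I3 WR R3
cycle 13: I4→M0
cycle 14: I4 RO
cycle 19: I4 EX
cycle 20: I4 WR R1
cycle 21: I5→M0
cycle 22: I5 RO; I6→A0
cycle 23: I6 RO
cycle 24: I6 EX
cycle 25: I6 WR R0
cycle 27: I5 EX
cycle 28: I5 WR R3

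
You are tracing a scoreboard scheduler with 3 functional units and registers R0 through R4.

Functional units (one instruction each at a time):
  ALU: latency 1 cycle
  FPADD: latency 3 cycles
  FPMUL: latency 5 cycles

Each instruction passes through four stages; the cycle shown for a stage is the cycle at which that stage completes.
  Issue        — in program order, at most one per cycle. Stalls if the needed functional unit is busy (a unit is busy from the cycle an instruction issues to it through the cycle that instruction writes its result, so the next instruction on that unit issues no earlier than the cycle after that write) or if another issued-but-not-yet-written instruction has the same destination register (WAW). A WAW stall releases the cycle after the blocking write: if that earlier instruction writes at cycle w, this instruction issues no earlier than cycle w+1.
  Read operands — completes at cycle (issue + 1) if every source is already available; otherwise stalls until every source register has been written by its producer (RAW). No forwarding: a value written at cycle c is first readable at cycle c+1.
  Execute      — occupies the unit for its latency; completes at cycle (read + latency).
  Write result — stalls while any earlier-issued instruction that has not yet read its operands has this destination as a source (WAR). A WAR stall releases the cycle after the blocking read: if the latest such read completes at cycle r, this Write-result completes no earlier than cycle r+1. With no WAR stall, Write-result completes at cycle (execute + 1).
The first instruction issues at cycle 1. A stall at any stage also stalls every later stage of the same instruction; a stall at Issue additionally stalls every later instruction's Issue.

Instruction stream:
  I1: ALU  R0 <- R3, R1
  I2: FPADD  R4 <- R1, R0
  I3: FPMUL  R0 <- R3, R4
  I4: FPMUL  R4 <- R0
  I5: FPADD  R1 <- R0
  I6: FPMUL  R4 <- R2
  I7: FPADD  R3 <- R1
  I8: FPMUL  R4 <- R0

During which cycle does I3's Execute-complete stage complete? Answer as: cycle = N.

I1 -> (1, 2, 3, 4)
I2 -> (2, 5, 8, 9)  // RAW R0: wait I1 write@4
I3 -> (5, 10, 15, 16)  // WAW R0: wait I1 write@4, RAW R4: wait I2 write@9
I4 -> (17, 18, 23, 24)  // struct: FPMUL busy until I3 writes@16
I5 -> (18, 19, 22, 23)
I6 -> (25, 26, 31, 32)  // struct: FPMUL busy until I4 writes@24
I7 -> (26, 27, 30, 31)
I8 -> (33, 34, 39, 40)  // struct: FPMUL busy until I6 writes@32

cycle = 15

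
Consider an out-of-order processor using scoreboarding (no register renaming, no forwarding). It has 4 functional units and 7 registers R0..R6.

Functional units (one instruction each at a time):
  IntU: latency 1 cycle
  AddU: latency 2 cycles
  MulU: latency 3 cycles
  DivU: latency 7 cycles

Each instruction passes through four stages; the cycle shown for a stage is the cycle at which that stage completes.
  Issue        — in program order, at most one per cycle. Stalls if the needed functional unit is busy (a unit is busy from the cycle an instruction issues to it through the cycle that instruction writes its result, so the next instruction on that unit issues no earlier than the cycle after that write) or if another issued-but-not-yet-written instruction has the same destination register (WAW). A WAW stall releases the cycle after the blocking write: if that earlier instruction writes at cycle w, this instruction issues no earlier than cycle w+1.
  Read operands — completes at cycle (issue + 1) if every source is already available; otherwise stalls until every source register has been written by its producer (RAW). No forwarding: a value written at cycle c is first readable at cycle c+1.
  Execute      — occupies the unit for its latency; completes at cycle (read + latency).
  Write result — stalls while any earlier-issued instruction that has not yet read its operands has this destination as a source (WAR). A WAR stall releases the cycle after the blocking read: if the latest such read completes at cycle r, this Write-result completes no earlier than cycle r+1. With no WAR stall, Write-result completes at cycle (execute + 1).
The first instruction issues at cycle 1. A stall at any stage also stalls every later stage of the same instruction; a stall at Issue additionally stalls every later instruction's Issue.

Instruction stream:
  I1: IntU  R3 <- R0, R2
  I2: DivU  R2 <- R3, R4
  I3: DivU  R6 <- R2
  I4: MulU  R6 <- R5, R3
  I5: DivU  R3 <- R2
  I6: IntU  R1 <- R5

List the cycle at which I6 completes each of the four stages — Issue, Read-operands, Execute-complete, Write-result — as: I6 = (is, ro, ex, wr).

I6 = (26, 27, 28, 29)

t=1  I1→IntU
t=2  I1 RO, I2→DivU
t=3  I1 EX
t=4  I1 WR R3
t=5  I2 RO
t=12  I2 EX
t=13  I2 WR R2
t=14  I3→DivU
t=15  I3 RO
t=22  I3 EX
t=23  I3 WR R6
t=24  I4→MulU
t=25  I4 RO, I5→DivU
t=26  I5 RO, I6→IntU
t=27  I6 RO
t=28  I4 EX, I6 EX
t=29  I4 WR R6, I6 WR R1
t=33  I5 EX
t=34  I5 WR R3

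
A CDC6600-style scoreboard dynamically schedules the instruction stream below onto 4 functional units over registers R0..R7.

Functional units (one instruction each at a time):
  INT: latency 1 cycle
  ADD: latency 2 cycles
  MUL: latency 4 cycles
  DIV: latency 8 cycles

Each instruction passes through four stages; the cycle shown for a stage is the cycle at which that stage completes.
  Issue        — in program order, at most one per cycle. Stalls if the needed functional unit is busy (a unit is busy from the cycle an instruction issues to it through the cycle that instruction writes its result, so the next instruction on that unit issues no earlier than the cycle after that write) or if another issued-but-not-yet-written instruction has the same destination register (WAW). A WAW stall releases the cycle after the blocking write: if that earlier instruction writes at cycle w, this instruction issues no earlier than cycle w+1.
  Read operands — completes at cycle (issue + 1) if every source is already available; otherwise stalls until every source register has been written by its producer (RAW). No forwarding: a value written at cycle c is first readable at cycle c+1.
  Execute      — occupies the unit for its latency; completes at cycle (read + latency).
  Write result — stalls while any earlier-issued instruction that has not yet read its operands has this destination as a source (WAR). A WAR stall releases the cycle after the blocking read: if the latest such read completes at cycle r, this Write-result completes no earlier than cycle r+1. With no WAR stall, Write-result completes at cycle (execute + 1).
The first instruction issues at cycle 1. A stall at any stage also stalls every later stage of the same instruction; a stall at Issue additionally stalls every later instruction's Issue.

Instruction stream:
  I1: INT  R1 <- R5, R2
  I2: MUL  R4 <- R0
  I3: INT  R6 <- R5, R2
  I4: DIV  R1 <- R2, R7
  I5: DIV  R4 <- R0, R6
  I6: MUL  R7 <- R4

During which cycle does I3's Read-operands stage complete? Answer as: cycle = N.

cycle 1: issue I1 (INT)
cycle 2: I1 read-ops; issue I2 (MUL)
cycle 3: I1 finished on INT; I2 read-ops
cycle 4: I1→R1
cycle 5: issue I3 (INT)
cycle 6: I3 read-ops; issue I4 (DIV)
cycle 7: I2 finished on MUL; I3 finished on INT; I4 read-ops
cycle 8: I2→R4; I3→R6
cycle 15: I4 finished on DIV
cycle 16: I4→R1
cycle 17: issue I5 (DIV)
cycle 18: I5 read-ops; issue I6 (MUL)
cycle 26: I5 finished on DIV
cycle 27: I5→R4
cycle 28: I6 read-ops
cycle 32: I6 finished on MUL
cycle 33: I6→R7

cycle = 6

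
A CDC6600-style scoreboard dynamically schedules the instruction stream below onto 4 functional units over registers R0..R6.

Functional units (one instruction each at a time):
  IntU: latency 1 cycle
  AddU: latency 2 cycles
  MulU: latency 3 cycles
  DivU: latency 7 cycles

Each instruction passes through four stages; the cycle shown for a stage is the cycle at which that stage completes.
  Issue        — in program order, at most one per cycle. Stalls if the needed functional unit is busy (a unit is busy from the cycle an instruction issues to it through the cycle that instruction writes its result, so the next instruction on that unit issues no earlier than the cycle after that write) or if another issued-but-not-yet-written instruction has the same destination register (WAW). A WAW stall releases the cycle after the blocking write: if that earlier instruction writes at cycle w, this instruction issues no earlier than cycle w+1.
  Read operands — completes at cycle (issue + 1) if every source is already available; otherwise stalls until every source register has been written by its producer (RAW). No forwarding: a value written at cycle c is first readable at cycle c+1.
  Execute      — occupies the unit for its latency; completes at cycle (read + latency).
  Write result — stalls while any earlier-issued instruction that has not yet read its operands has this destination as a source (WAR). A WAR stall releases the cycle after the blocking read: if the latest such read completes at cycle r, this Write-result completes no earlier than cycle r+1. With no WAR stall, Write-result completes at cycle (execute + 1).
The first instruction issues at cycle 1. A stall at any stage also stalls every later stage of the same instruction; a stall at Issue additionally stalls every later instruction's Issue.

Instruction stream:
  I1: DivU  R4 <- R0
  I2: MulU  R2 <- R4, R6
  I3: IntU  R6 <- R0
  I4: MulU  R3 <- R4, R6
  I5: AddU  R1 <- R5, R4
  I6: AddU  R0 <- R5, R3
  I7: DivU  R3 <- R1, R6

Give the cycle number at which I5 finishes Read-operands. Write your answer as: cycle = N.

cycle 1: I1→DivU
cycle 2: I1 RO; I2→MulU
cycle 3: I3→IntU
cycle 4: I3 RO
cycle 5: I3 EX
cycle 9: I1 EX
cycle 10: I1 WR R4
cycle 11: I2 RO
cycle 12: I3 WR R6
cycle 14: I2 EX
cycle 15: I2 WR R2
cycle 16: I4→MulU
cycle 17: I4 RO; I5→AddU
cycle 18: I5 RO
cycle 20: I4 EX; I5 EX
cycle 21: I4 WR R3; I5 WR R1
cycle 22: I6→AddU
cycle 23: I6 RO; I7→DivU
cycle 24: I7 RO
cycle 25: I6 EX
cycle 26: I6 WR R0
cycle 31: I7 EX
cycle 32: I7 WR R3

cycle = 18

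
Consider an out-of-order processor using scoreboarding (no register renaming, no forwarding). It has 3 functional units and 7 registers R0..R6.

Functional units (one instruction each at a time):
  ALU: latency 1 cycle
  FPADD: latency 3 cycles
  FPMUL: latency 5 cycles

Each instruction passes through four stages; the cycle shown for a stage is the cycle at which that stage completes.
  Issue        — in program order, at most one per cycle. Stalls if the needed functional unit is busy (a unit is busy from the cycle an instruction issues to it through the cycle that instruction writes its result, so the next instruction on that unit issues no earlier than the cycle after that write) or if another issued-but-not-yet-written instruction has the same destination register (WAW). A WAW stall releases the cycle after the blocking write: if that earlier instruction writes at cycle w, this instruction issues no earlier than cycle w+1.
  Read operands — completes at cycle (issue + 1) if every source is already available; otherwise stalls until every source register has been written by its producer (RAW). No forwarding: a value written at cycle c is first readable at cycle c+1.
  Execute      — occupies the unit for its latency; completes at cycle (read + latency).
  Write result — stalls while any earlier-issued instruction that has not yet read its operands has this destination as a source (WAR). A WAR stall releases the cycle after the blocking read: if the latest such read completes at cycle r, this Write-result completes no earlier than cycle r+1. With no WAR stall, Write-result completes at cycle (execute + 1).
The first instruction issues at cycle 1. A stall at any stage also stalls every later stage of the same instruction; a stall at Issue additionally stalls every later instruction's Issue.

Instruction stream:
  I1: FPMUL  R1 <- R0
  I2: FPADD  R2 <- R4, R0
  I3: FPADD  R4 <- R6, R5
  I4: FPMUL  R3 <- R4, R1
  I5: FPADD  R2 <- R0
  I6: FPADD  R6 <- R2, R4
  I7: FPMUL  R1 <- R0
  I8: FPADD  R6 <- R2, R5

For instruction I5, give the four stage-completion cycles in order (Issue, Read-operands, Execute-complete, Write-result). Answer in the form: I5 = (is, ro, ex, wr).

I5 = (14, 15, 18, 19)

1) issue 1, read 2, done 7, write 8
2) issue 2, read 3, done 6, write 7
3) issue 8, read 9, done 12, write 13  <struct: FPADD busy until I2 writes@7>
4) issue 9, read 14, done 19, write 20  <RAW R4: wait I3 write@13>
5) issue 14, read 15, done 18, write 19  <struct: FPADD busy until I3 writes@13>
6) issue 20, read 21, done 24, write 25  <struct: FPADD busy until I5 writes@19>
7) issue 21, read 22, done 27, write 28
8) issue 26, read 27, done 30, write 31  <struct: FPADD busy until I6 writes@25>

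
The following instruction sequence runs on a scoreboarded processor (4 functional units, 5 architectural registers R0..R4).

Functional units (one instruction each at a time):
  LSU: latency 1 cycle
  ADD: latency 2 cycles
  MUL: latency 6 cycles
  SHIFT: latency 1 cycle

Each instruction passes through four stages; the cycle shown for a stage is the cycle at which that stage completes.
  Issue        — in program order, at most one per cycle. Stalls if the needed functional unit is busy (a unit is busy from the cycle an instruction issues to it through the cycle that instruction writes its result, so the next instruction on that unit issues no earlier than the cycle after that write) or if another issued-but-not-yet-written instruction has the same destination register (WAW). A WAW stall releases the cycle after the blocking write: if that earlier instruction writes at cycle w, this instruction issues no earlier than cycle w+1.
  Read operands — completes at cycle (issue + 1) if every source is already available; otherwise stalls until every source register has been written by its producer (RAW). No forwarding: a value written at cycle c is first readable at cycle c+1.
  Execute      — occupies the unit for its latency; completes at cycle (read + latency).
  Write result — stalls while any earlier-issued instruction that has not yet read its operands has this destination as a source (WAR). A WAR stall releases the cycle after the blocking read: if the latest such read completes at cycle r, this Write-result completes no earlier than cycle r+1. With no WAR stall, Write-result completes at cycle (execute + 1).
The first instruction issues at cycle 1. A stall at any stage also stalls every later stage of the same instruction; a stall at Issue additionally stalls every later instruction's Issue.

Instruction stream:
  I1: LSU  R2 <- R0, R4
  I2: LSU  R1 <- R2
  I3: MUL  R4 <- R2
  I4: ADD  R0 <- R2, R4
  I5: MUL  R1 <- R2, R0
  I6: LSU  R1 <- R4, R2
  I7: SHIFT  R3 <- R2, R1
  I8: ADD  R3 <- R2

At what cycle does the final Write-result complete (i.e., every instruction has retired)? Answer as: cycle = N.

cycle = 38

[I1] 1/2/3/4
[I2] 5/6/7/8  (struct: LSU busy until I1 writes@4)
[I3] 6/7/13/14
[I4] 7/15/17/18  (RAW R4: wait I3 write@14)
[I5] 15/19/25/26  (struct: MUL busy until I3 writes@14; RAW R0: wait I4 write@18)
[I6] 27/28/29/30  (WAW R1: wait I5 write@26)
[I7] 28/31/32/33  (RAW R1: wait I6 write@30)
[I8] 34/35/37/38  (WAW R3: wait I7 write@33)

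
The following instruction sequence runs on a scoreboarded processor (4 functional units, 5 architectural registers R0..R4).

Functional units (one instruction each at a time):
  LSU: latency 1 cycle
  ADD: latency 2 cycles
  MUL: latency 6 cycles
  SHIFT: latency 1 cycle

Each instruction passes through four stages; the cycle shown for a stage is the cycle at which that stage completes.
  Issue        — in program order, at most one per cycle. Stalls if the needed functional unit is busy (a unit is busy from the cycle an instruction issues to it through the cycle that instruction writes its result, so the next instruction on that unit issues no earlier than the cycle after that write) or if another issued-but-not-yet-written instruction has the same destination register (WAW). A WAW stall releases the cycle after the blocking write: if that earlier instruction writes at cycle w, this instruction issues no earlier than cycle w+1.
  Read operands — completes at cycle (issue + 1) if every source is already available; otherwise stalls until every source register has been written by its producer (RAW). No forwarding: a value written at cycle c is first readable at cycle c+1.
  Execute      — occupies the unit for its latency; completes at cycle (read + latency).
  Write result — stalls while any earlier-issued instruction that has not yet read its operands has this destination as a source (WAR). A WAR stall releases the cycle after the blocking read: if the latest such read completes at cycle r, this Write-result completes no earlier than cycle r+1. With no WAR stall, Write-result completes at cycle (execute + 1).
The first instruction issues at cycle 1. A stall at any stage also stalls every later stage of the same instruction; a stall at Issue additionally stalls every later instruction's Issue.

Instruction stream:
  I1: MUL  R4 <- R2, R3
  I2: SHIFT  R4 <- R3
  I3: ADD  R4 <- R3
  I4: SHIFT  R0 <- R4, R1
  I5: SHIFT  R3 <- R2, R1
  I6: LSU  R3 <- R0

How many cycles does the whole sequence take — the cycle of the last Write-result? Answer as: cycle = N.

cycle = 29

  I1 | 1 | 2 | 8 | 9
  I2 | 10 | 11 | 12 | 13   WAW R4: wait I1 write@9
  I3 | 14 | 15 | 17 | 18   WAW R4: wait I2 write@13
  I4 | 15 | 19 | 20 | 21   RAW R4: wait I3 write@18
  I5 | 22 | 23 | 24 | 25   struct: SHIFT busy until I4 writes@21
  I6 | 26 | 27 | 28 | 29   WAW R3: wait I5 write@25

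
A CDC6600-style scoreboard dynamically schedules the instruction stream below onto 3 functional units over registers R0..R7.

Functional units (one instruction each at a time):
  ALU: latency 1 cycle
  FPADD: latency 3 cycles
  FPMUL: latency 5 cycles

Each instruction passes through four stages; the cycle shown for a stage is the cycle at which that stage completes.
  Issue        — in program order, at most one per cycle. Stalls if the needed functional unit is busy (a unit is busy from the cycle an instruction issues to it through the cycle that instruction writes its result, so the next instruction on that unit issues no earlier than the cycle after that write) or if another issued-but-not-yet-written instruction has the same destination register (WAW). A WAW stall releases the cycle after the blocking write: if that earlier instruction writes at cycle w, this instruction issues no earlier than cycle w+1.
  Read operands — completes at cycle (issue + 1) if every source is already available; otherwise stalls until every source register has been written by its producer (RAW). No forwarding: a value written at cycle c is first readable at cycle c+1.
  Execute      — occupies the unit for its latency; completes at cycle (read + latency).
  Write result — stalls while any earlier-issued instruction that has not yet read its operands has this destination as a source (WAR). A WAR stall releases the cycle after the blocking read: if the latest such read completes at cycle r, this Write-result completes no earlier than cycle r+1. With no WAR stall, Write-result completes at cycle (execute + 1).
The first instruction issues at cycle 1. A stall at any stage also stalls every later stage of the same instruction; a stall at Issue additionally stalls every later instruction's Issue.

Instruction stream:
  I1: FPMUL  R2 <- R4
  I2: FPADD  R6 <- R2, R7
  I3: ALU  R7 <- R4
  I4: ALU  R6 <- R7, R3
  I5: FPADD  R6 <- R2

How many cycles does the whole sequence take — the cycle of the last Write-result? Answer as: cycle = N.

t=1  I1 dispatched to FPMUL
t=2  I1 operands ready · I2 dispatched to FPADD
t=3  I3 dispatched to ALU
t=4  I3 operands ready
t=5  I3 complete
t=7  I1 complete
t=8  R2←I1
t=9  I2 operands ready
t=10  R7←I3
t=12  I2 complete
t=13  R6←I2
t=14  I4 dispatched to ALU
t=15  I4 operands ready
t=16  I4 complete
t=17  R6←I4
t=18  I5 dispatched to FPADD
t=19  I5 operands ready
t=22  I5 complete
t=23  R6←I5

cycle = 23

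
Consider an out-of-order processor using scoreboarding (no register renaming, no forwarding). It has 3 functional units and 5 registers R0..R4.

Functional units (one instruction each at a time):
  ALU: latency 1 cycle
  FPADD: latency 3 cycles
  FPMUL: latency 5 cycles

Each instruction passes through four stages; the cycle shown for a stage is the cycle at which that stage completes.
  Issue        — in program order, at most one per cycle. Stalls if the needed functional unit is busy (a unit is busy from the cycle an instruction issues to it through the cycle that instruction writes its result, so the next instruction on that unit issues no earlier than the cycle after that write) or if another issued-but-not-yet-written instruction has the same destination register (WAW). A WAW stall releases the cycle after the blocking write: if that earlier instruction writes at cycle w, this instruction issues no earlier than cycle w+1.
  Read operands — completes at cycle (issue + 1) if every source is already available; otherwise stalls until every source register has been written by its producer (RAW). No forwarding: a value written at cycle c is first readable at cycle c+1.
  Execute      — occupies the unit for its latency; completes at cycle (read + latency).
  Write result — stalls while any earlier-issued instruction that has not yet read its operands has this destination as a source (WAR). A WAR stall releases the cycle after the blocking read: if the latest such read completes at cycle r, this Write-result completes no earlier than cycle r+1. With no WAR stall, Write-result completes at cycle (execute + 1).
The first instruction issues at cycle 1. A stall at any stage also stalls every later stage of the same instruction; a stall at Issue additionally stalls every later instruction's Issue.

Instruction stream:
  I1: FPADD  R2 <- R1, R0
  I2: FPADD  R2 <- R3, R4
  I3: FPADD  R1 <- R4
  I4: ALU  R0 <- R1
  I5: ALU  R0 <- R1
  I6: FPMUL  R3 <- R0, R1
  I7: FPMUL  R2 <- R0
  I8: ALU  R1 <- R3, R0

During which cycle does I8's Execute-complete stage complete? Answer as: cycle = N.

I1 -> (1, 2, 5, 6)
I2 -> (7, 8, 11, 12)  // struct: FPADD busy until I1 writes@6
I3 -> (13, 14, 17, 18)  // struct: FPADD busy until I2 writes@12
I4 -> (14, 19, 20, 21)  // RAW R1: wait I3 write@18
I5 -> (22, 23, 24, 25)  // struct: ALU busy until I4 writes@21
I6 -> (23, 26, 31, 32)  // RAW R0: wait I5 write@25
I7 -> (33, 34, 39, 40)  // struct: FPMUL busy until I6 writes@32
I8 -> (34, 35, 36, 37)

cycle = 36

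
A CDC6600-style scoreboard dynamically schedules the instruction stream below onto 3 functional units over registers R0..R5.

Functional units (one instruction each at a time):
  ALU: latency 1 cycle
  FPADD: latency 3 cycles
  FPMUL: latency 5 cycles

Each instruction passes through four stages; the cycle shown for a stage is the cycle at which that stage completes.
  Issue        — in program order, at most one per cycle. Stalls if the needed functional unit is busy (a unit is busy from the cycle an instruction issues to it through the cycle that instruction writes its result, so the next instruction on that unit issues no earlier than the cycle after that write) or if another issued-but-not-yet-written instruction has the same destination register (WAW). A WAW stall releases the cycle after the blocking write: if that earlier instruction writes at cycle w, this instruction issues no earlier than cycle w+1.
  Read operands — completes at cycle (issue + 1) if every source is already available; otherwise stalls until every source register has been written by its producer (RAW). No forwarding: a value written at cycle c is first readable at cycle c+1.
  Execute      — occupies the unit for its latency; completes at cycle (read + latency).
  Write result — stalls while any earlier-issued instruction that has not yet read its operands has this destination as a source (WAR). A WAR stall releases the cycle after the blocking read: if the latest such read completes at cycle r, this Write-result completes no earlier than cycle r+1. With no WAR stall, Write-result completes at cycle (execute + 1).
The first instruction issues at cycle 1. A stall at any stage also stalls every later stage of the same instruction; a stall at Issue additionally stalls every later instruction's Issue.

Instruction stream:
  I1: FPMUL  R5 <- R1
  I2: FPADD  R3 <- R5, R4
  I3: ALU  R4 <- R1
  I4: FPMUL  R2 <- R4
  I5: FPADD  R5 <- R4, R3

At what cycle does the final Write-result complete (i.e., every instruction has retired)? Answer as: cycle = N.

cycle 1: I1→FPMUL
cycle 2: I1 RO; I2→FPADD
cycle 3: I3→ALU
cycle 4: I3 RO
cycle 5: I3 EX
cycle 7: I1 EX
cycle 8: I1 WR R5
cycle 9: I2 RO; I4→FPMUL
cycle 10: I3 WR R4
cycle 11: I4 RO
cycle 12: I2 EX
cycle 13: I2 WR R3
cycle 14: I5→FPADD
cycle 15: I5 RO
cycle 16: I4 EX
cycle 17: I4 WR R2
cycle 18: I5 EX
cycle 19: I5 WR R5

cycle = 19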